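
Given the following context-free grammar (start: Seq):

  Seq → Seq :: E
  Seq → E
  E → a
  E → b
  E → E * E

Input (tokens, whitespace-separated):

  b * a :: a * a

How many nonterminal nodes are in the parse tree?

[Seq [Seq [E [E b] * [E a]]] :: [E [E a] * [E a]]]

8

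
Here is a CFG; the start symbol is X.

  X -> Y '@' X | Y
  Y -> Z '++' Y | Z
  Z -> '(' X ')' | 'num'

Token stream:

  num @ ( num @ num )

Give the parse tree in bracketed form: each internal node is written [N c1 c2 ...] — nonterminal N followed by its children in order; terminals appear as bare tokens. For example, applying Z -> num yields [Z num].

[X [Y [Z num]] @ [X [Y [Z ( [X [Y [Z num]] @ [X [Y [Z num]]]] )]]]]

X
Y @ X
Z @ X
num @ X
num @ Y
num @ Z
num @ ( X )
num @ ( Y @ X )
num @ ( Z @ X )
num @ ( num @ X )
num @ ( num @ Y )
num @ ( num @ Z )
num @ ( num @ num )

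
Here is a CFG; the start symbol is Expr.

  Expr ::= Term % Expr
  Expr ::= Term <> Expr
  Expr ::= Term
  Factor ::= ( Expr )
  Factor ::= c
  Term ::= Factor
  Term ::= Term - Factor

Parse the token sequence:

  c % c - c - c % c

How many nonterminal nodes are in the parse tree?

[Expr [Term [Factor c]] % [Expr [Term [Term [Term [Factor c]] - [Factor c]] - [Factor c]] % [Expr [Term [Factor c]]]]]

13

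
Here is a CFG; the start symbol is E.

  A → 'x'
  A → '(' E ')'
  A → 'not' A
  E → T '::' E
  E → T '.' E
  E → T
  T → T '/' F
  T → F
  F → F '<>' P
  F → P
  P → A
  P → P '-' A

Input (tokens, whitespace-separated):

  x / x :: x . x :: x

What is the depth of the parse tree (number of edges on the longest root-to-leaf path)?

[E [T [T [F [P [A x]]]] / [F [P [A x]]]] :: [E [T [F [P [A x]]]] . [E [T [F [P [A x]]]] :: [E [T [F [P [A x]]]]]]]]

8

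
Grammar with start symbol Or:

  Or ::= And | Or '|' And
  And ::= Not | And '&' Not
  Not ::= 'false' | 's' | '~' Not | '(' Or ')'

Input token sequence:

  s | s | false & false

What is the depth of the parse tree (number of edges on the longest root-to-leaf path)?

5

[Or [Or [Or [And [Not s]]] | [And [Not s]]] | [And [And [Not false]] & [Not false]]]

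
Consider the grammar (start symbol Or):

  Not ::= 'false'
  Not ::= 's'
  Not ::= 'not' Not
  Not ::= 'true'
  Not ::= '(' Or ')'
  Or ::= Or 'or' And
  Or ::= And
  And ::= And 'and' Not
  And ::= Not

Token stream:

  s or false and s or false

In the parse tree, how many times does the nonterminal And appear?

[Or [Or [Or [And [Not s]]] or [And [And [Not false]] and [Not s]]] or [And [Not false]]]

4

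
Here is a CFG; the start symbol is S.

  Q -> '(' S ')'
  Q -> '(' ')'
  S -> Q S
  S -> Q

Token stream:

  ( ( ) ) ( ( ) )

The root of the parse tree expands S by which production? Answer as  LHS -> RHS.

S -> Q S

[S [Q ( [S [Q ( )]] )] [S [Q ( [S [Q ( )]] )]]]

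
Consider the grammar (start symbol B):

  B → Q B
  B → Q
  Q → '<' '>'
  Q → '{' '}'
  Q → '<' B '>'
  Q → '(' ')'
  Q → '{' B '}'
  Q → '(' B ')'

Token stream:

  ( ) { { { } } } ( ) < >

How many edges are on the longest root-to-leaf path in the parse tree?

7

[B [Q ( )] [B [Q { [B [Q { [B [Q { }]] }]] }] [B [Q ( )] [B [Q < >]]]]]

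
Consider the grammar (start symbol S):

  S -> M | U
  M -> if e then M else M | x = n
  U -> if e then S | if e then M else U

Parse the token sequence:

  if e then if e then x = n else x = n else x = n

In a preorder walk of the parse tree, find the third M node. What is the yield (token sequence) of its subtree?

[S [M if e then [M if e then [M x = n] else [M x = n]] else [M x = n]]]

x = n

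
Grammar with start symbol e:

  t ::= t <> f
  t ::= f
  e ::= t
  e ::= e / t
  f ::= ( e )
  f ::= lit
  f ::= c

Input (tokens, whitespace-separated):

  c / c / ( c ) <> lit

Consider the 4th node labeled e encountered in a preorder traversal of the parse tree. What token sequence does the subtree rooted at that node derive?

[e [e [e [t [f c]]] / [t [f c]]] / [t [t [f ( [e [t [f c]]] )]] <> [f lit]]]

c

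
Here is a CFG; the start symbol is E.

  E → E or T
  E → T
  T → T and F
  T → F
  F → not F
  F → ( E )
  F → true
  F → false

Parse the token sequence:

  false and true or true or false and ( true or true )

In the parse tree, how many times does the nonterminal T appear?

[E [E [E [T [T [F false]] and [F true]]] or [T [F true]]] or [T [T [F false]] and [F ( [E [E [T [F true]]] or [T [F true]]] )]]]

7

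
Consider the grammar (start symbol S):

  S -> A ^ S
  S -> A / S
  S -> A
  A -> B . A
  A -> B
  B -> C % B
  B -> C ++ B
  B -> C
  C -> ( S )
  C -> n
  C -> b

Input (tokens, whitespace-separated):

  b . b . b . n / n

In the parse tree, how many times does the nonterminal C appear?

5

[S [A [B [C b]] . [A [B [C b]] . [A [B [C b]] . [A [B [C n]]]]]] / [S [A [B [C n]]]]]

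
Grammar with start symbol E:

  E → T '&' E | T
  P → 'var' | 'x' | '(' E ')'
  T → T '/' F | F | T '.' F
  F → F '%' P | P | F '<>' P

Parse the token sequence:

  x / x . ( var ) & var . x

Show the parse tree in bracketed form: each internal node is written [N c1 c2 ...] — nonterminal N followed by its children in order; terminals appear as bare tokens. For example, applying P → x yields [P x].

E
T & E
T . F & E
T / F . F & E
F / F . F & E
P / F . F & E
x / F . F & E
x / P . F & E
x / x . F & E
x / x . P & E
x / x . ( E ) & E
x / x . ( T ) & E
x / x . ( F ) & E
x / x . ( P ) & E
x / x . ( var ) & E
x / x . ( var ) & T
x / x . ( var ) & T . F
x / x . ( var ) & F . F
x / x . ( var ) & P . F
x / x . ( var ) & var . F
x / x . ( var ) & var . P
x / x . ( var ) & var . x

[E [T [T [T [F [P x]]] / [F [P x]]] . [F [P ( [E [T [F [P var]]]] )]]] & [E [T [T [F [P var]]] . [F [P x]]]]]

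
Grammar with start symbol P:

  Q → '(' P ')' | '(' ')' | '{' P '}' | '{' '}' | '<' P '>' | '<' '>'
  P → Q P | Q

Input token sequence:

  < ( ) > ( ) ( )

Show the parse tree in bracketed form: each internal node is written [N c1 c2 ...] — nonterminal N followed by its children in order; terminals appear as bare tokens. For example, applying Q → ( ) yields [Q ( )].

P
Q P
< P > P
< Q > P
< ( ) > P
< ( ) > Q P
< ( ) > ( ) P
< ( ) > ( ) Q
< ( ) > ( ) ( )

[P [Q < [P [Q ( )]] >] [P [Q ( )] [P [Q ( )]]]]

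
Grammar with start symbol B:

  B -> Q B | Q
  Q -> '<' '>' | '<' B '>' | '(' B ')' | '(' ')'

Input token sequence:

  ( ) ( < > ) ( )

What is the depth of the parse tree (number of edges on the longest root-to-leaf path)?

5

[B [Q ( )] [B [Q ( [B [Q < >]] )] [B [Q ( )]]]]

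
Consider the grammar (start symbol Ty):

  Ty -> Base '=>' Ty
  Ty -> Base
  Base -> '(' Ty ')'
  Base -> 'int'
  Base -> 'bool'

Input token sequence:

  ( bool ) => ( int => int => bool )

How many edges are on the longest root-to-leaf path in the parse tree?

[Ty [Base ( [Ty [Base bool]] )] => [Ty [Base ( [Ty [Base int] => [Ty [Base int] => [Ty [Base bool]]]] )]]]

7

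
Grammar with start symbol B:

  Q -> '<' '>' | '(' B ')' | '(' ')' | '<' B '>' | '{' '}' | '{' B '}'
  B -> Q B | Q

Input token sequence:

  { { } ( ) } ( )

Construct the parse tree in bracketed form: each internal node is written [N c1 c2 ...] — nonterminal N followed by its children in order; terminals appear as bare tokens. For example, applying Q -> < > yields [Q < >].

B
Q B
{ B } B
{ Q B } B
{ { } B } B
{ { } Q } B
{ { } ( ) } B
{ { } ( ) } Q
{ { } ( ) } ( )

[B [Q { [B [Q { }] [B [Q ( )]]] }] [B [Q ( )]]]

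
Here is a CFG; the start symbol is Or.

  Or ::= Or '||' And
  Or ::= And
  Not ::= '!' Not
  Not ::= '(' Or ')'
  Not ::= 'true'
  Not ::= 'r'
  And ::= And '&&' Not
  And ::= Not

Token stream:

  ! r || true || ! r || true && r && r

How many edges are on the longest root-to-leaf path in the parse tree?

7

[Or [Or [Or [Or [And [Not ! [Not r]]]] || [And [Not true]]] || [And [Not ! [Not r]]]] || [And [And [And [Not true]] && [Not r]] && [Not r]]]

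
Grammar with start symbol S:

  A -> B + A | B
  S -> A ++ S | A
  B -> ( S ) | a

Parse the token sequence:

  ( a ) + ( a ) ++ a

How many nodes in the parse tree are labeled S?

[S [A [B ( [S [A [B a]]] )] + [A [B ( [S [A [B a]]] )]]] ++ [S [A [B a]]]]

4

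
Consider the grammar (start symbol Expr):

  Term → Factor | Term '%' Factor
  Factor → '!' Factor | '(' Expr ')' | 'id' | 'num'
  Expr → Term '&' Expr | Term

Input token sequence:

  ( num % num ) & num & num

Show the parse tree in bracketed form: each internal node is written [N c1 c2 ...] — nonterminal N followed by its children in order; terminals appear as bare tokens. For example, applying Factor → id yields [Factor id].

Expr
Term & Expr
Factor & Expr
( Expr ) & Expr
( Term ) & Expr
( Term % Factor ) & Expr
( Factor % Factor ) & Expr
( num % Factor ) & Expr
( num % num ) & Expr
( num % num ) & Term & Expr
( num % num ) & Factor & Expr
( num % num ) & num & Expr
( num % num ) & num & Term
( num % num ) & num & Factor
( num % num ) & num & num

[Expr [Term [Factor ( [Expr [Term [Term [Factor num]] % [Factor num]]] )]] & [Expr [Term [Factor num]] & [Expr [Term [Factor num]]]]]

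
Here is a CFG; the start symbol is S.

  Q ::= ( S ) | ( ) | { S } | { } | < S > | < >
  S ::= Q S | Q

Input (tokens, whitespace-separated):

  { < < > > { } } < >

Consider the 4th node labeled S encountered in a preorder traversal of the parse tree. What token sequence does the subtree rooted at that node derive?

[S [Q { [S [Q < [S [Q < >]] >] [S [Q { }]]] }] [S [Q < >]]]

{ }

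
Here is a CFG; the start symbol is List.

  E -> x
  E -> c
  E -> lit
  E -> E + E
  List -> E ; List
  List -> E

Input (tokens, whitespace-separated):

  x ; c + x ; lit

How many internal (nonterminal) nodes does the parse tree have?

[List [E x] ; [List [E [E c] + [E x]] ; [List [E lit]]]]

8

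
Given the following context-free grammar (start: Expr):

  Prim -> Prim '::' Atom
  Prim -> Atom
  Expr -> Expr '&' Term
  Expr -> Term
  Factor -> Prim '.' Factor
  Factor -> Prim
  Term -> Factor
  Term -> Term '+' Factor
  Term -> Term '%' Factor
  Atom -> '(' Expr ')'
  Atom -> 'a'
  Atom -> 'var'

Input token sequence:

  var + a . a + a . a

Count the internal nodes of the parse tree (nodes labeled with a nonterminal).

[Expr [Term [Term [Term [Factor [Prim [Atom var]]]] + [Factor [Prim [Atom a]] . [Factor [Prim [Atom a]]]]] + [Factor [Prim [Atom a]] . [Factor [Prim [Atom a]]]]]]

19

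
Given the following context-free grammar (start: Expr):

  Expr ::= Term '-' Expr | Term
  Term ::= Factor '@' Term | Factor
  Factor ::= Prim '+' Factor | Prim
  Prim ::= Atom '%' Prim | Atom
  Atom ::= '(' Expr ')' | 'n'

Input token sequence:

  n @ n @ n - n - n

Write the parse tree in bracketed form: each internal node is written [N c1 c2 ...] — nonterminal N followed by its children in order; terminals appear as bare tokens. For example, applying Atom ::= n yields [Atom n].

Expr
Term - Expr
Factor @ Term - Expr
Prim @ Term - Expr
Atom @ Term - Expr
n @ Term - Expr
n @ Factor @ Term - Expr
n @ Prim @ Term - Expr
n @ Atom @ Term - Expr
n @ n @ Term - Expr
n @ n @ Factor - Expr
n @ n @ Prim - Expr
n @ n @ Atom - Expr
n @ n @ n - Expr
n @ n @ n - Term - Expr
n @ n @ n - Factor - Expr
n @ n @ n - Prim - Expr
n @ n @ n - Atom - Expr
n @ n @ n - n - Expr
n @ n @ n - n - Term
n @ n @ n - n - Factor
n @ n @ n - n - Prim
n @ n @ n - n - Atom
n @ n @ n - n - n

[Expr [Term [Factor [Prim [Atom n]]] @ [Term [Factor [Prim [Atom n]]] @ [Term [Factor [Prim [Atom n]]]]]] - [Expr [Term [Factor [Prim [Atom n]]]] - [Expr [Term [Factor [Prim [Atom n]]]]]]]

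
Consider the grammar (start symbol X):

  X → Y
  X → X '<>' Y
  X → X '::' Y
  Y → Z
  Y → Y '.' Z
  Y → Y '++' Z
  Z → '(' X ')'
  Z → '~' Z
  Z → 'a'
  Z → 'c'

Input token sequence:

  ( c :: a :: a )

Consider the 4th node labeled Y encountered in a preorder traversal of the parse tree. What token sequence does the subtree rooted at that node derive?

[X [Y [Z ( [X [X [X [Y [Z c]]] :: [Y [Z a]]] :: [Y [Z a]]] )]]]

a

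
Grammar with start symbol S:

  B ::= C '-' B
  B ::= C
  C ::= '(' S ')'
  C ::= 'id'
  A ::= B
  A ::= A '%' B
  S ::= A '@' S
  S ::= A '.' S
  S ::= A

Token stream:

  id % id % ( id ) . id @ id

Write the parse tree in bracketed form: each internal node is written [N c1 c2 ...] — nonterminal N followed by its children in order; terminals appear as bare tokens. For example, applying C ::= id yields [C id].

S
A . S
A % B . S
A % B % B . S
B % B % B . S
C % B % B . S
id % B % B . S
id % C % B . S
id % id % B . S
id % id % C . S
id % id % ( S ) . S
id % id % ( A ) . S
id % id % ( B ) . S
id % id % ( C ) . S
id % id % ( id ) . S
id % id % ( id ) . A @ S
id % id % ( id ) . B @ S
id % id % ( id ) . C @ S
id % id % ( id ) . id @ S
id % id % ( id ) . id @ A
id % id % ( id ) . id @ B
id % id % ( id ) . id @ C
id % id % ( id ) . id @ id

[S [A [A [A [B [C id]]] % [B [C id]]] % [B [C ( [S [A [B [C id]]]] )]]] . [S [A [B [C id]]] @ [S [A [B [C id]]]]]]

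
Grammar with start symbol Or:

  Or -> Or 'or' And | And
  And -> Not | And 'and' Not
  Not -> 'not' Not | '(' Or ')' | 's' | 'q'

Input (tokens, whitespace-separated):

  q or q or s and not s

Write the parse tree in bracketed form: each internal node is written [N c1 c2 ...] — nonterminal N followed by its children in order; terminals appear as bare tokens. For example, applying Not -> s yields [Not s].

[Or [Or [Or [And [Not q]]] or [And [Not q]]] or [And [And [Not s]] and [Not not [Not s]]]]

Or
Or or And
Or or And or And
And or And or And
Not or And or And
q or And or And
q or Not or And
q or q or And
q or q or And and Not
q or q or Not and Not
q or q or s and Not
q or q or s and not Not
q or q or s and not s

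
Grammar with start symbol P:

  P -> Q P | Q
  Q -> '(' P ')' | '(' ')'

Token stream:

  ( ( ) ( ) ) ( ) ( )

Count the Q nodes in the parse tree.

[P [Q ( [P [Q ( )] [P [Q ( )]]] )] [P [Q ( )] [P [Q ( )]]]]

5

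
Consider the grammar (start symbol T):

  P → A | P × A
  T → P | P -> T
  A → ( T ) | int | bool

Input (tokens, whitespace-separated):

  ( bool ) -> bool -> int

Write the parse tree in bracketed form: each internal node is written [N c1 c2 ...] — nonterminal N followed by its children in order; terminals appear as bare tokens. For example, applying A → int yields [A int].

T
P -> T
A -> T
( T ) -> T
( P ) -> T
( A ) -> T
( bool ) -> T
( bool ) -> P -> T
( bool ) -> A -> T
( bool ) -> bool -> T
( bool ) -> bool -> P
( bool ) -> bool -> A
( bool ) -> bool -> int

[T [P [A ( [T [P [A bool]]] )]] -> [T [P [A bool]] -> [T [P [A int]]]]]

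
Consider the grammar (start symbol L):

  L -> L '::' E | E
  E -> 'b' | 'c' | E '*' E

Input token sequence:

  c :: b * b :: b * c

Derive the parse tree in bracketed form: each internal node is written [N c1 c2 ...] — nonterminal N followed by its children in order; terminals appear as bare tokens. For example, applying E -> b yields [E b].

L
L :: E
L :: E :: E
E :: E :: E
c :: E :: E
c :: E * E :: E
c :: b * E :: E
c :: b * b :: E
c :: b * b :: E * E
c :: b * b :: b * E
c :: b * b :: b * c

[L [L [L [E c]] :: [E [E b] * [E b]]] :: [E [E b] * [E c]]]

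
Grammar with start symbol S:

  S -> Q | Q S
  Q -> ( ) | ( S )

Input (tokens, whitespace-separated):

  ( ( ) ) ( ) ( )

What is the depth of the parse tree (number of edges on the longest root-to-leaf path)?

4

[S [Q ( [S [Q ( )]] )] [S [Q ( )] [S [Q ( )]]]]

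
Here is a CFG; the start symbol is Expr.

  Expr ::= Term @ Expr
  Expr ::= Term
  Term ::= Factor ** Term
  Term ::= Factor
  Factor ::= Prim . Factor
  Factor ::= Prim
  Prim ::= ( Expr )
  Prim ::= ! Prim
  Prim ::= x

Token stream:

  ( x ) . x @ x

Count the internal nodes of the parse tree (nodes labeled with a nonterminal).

[Expr [Term [Factor [Prim ( [Expr [Term [Factor [Prim x]]]] )] . [Factor [Prim x]]]] @ [Expr [Term [Factor [Prim x]]]]]

14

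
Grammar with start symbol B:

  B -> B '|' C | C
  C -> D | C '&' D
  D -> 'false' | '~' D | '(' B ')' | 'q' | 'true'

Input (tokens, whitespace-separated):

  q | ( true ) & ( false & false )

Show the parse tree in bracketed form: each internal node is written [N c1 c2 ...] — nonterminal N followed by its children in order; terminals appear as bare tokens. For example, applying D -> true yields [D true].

B
B | C
C | C
D | C
q | C
q | C & D
q | D & D
q | ( B ) & D
q | ( C ) & D
q | ( D ) & D
q | ( true ) & D
q | ( true ) & ( B )
q | ( true ) & ( C )
q | ( true ) & ( C & D )
q | ( true ) & ( D & D )
q | ( true ) & ( false & D )
q | ( true ) & ( false & false )

[B [B [C [D q]]] | [C [C [D ( [B [C [D true]]] )]] & [D ( [B [C [C [D false]] & [D false]]] )]]]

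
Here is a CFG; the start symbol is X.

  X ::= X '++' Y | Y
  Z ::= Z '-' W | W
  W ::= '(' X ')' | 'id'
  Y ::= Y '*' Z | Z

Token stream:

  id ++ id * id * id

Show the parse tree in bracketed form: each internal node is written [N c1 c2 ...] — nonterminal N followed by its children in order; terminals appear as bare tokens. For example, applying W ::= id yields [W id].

[X [X [Y [Z [W id]]]] ++ [Y [Y [Y [Z [W id]]] * [Z [W id]]] * [Z [W id]]]]

X
X ++ Y
Y ++ Y
Z ++ Y
W ++ Y
id ++ Y
id ++ Y * Z
id ++ Y * Z * Z
id ++ Z * Z * Z
id ++ W * Z * Z
id ++ id * Z * Z
id ++ id * W * Z
id ++ id * id * Z
id ++ id * id * W
id ++ id * id * id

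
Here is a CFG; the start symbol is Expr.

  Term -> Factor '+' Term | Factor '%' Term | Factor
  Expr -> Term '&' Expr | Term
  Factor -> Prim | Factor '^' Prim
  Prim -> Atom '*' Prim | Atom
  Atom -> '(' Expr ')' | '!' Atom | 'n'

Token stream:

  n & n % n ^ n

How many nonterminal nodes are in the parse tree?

17

[Expr [Term [Factor [Prim [Atom n]]]] & [Expr [Term [Factor [Prim [Atom n]]] % [Term [Factor [Factor [Prim [Atom n]]] ^ [Prim [Atom n]]]]]]]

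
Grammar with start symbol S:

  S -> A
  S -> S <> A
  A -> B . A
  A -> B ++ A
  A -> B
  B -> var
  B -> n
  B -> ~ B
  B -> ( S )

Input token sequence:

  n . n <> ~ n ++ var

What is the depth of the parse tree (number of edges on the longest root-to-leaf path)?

[S [S [A [B n] . [A [B n]]]] <> [A [B ~ [B n]] ++ [A [B var]]]]

5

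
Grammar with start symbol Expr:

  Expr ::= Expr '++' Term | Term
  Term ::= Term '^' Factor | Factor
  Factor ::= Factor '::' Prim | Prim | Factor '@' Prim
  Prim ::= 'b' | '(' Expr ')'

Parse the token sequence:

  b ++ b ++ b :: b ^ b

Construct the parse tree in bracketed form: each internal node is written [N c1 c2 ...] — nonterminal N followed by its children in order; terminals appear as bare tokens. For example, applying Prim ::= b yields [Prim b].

Expr
Expr ++ Term
Expr ++ Term ++ Term
Term ++ Term ++ Term
Factor ++ Term ++ Term
Prim ++ Term ++ Term
b ++ Term ++ Term
b ++ Factor ++ Term
b ++ Prim ++ Term
b ++ b ++ Term
b ++ b ++ Term ^ Factor
b ++ b ++ Factor ^ Factor
b ++ b ++ Factor :: Prim ^ Factor
b ++ b ++ Prim :: Prim ^ Factor
b ++ b ++ b :: Prim ^ Factor
b ++ b ++ b :: b ^ Factor
b ++ b ++ b :: b ^ Prim
b ++ b ++ b :: b ^ b

[Expr [Expr [Expr [Term [Factor [Prim b]]]] ++ [Term [Factor [Prim b]]]] ++ [Term [Term [Factor [Factor [Prim b]] :: [Prim b]]] ^ [Factor [Prim b]]]]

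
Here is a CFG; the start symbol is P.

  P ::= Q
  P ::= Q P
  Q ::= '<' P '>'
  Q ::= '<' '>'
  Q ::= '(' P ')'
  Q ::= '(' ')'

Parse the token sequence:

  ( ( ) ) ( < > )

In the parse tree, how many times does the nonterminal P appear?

[P [Q ( [P [Q ( )]] )] [P [Q ( [P [Q < >]] )]]]

4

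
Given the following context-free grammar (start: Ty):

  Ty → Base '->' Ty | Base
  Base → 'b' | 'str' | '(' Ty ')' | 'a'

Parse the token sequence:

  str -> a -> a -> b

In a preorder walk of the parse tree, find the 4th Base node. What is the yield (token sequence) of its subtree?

b

[Ty [Base str] -> [Ty [Base a] -> [Ty [Base a] -> [Ty [Base b]]]]]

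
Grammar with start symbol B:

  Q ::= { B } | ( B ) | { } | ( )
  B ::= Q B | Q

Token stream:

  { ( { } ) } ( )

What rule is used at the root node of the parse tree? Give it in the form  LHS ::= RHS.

B ::= Q B

[B [Q { [B [Q ( [B [Q { }]] )]] }] [B [Q ( )]]]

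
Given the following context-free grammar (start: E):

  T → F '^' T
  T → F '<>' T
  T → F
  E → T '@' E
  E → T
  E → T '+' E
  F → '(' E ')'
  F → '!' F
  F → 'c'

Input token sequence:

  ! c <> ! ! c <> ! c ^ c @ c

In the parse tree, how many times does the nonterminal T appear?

[E [T [F ! [F c]] <> [T [F ! [F ! [F c]]] <> [T [F ! [F c]] ^ [T [F c]]]]] @ [E [T [F c]]]]

5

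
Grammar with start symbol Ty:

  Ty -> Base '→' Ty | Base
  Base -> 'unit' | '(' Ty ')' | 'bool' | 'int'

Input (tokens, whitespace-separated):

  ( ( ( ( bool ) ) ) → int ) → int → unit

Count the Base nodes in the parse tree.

8

[Ty [Base ( [Ty [Base ( [Ty [Base ( [Ty [Base ( [Ty [Base bool]] )]] )]] )] → [Ty [Base int]]] )] → [Ty [Base int] → [Ty [Base unit]]]]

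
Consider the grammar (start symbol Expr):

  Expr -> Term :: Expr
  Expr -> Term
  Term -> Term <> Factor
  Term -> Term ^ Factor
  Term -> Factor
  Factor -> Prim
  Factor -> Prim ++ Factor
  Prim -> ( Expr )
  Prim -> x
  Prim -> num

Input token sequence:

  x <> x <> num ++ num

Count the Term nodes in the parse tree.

[Expr [Term [Term [Term [Factor [Prim x]]] <> [Factor [Prim x]]] <> [Factor [Prim num] ++ [Factor [Prim num]]]]]

3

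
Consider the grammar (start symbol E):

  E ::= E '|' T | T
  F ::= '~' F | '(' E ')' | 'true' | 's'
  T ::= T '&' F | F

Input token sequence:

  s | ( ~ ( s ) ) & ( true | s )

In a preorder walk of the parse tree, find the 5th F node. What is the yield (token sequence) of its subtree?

[E [E [T [F s]]] | [T [T [F ( [E [T [F ~ [F ( [E [T [F s]]] )]]]] )]] & [F ( [E [E [T [F true]]] | [T [F s]]] )]]]

s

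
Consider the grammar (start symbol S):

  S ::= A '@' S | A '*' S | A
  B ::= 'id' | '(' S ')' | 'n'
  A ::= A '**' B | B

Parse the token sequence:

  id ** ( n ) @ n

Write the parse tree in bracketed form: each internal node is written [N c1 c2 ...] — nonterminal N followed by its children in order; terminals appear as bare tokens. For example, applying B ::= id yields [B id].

S
A @ S
A ** B @ S
B ** B @ S
id ** B @ S
id ** ( S ) @ S
id ** ( A ) @ S
id ** ( B ) @ S
id ** ( n ) @ S
id ** ( n ) @ A
id ** ( n ) @ B
id ** ( n ) @ n

[S [A [A [B id]] ** [B ( [S [A [B n]]] )]] @ [S [A [B n]]]]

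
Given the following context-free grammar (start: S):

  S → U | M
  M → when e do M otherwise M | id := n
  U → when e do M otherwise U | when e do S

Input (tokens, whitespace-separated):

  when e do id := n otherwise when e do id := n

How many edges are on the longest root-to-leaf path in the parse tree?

[S [U when e do [M id := n] otherwise [U when e do [S [M id := n]]]]]

5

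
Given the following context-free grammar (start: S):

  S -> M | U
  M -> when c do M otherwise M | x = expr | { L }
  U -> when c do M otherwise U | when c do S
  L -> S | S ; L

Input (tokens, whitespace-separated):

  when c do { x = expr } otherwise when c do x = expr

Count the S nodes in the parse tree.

[S [U when c do [M { [L [S [M x = expr]]] }] otherwise [U when c do [S [M x = expr]]]]]

3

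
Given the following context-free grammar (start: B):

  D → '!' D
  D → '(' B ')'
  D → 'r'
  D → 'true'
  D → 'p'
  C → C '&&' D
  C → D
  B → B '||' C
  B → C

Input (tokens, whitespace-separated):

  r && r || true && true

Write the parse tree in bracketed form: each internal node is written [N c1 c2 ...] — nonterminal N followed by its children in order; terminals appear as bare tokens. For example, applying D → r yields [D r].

B
B || C
C || C
C && D || C
D && D || C
r && D || C
r && r || C
r && r || C && D
r && r || D && D
r && r || true && D
r && r || true && true

[B [B [C [C [D r]] && [D r]]] || [C [C [D true]] && [D true]]]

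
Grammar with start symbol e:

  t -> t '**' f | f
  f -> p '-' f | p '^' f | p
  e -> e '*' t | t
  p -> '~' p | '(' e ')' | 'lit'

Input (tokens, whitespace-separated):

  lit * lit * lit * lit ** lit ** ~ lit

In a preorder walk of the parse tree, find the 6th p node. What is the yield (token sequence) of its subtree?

~ lit

[e [e [e [e [t [f [p lit]]]] * [t [f [p lit]]]] * [t [f [p lit]]]] * [t [t [t [f [p lit]]] ** [f [p lit]]] ** [f [p ~ [p lit]]]]]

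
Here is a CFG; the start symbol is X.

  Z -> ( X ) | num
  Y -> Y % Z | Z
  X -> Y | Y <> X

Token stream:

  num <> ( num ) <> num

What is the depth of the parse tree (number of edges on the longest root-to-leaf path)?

[X [Y [Z num]] <> [X [Y [Z ( [X [Y [Z num]]] )]] <> [X [Y [Z num]]]]]

7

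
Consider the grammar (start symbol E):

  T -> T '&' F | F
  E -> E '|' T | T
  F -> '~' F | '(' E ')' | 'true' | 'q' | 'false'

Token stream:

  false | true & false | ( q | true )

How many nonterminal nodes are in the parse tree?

17

[E [E [E [T [F false]]] | [T [T [F true]] & [F false]]] | [T [F ( [E [E [T [F q]]] | [T [F true]]] )]]]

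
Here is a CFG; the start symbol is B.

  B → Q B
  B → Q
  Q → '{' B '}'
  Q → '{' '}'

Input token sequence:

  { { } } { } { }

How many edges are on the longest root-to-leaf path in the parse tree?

[B [Q { [B [Q { }]] }] [B [Q { }] [B [Q { }]]]]

4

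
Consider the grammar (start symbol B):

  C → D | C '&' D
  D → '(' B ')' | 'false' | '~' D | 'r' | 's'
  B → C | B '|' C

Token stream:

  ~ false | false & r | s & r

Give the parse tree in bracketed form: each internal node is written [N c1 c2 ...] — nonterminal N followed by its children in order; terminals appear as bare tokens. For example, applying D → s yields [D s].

B
B | C
B | C | C
C | C | C
D | C | C
~ D | C | C
~ false | C | C
~ false | C & D | C
~ false | D & D | C
~ false | false & D | C
~ false | false & r | C
~ false | false & r | C & D
~ false | false & r | D & D
~ false | false & r | s & D
~ false | false & r | s & r

[B [B [B [C [D ~ [D false]]]] | [C [C [D false]] & [D r]]] | [C [C [D s]] & [D r]]]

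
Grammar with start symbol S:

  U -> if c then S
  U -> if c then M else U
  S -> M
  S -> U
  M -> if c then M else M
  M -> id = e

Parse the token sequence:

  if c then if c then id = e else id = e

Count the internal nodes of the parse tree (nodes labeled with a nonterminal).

[S [U if c then [S [M if c then [M id = e] else [M id = e]]]]]

6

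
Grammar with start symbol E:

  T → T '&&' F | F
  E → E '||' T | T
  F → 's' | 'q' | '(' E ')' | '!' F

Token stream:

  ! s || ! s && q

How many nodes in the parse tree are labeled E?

2

[E [E [T [F ! [F s]]]] || [T [T [F ! [F s]]] && [F q]]]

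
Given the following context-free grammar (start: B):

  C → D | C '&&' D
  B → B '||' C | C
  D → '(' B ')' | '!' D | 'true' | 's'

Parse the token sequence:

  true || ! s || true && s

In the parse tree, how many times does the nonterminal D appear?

5

[B [B [B [C [D true]]] || [C [D ! [D s]]]] || [C [C [D true]] && [D s]]]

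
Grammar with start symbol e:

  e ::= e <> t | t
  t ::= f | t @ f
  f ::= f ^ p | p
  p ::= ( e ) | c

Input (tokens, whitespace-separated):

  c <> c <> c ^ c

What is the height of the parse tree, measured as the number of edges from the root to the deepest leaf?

6

[e [e [e [t [f [p c]]]] <> [t [f [p c]]]] <> [t [f [f [p c]] ^ [p c]]]]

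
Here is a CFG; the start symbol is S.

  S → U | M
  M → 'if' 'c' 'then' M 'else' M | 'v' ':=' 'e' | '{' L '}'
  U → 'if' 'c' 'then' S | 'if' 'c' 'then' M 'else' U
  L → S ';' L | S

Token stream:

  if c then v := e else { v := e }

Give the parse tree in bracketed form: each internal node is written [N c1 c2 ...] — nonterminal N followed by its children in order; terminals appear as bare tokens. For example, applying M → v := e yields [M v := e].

S
M
if c then M else M
if c then v := e else M
if c then v := e else { L }
if c then v := e else { S }
if c then v := e else { M }
if c then v := e else { v := e }

[S [M if c then [M v := e] else [M { [L [S [M v := e]]] }]]]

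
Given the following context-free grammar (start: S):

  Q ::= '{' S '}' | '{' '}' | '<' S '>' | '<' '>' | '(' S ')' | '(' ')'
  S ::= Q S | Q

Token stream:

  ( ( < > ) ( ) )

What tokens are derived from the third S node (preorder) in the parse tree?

< >

[S [Q ( [S [Q ( [S [Q < >]] )] [S [Q ( )]]] )]]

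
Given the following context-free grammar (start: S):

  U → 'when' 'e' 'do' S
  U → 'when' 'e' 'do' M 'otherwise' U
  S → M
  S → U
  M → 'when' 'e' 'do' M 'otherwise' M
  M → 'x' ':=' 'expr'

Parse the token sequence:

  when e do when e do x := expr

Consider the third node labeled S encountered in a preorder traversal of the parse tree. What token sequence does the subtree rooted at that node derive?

x := expr

[S [U when e do [S [U when e do [S [M x := expr]]]]]]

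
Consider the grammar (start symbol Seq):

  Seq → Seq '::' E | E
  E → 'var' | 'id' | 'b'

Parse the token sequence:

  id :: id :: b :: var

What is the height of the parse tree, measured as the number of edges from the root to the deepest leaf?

5

[Seq [Seq [Seq [Seq [E id]] :: [E id]] :: [E b]] :: [E var]]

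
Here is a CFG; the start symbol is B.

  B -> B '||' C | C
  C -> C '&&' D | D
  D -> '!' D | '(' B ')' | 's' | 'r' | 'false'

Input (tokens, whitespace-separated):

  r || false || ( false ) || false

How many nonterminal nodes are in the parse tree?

15

[B [B [B [B [C [D r]]] || [C [D false]]] || [C [D ( [B [C [D false]]] )]]] || [C [D false]]]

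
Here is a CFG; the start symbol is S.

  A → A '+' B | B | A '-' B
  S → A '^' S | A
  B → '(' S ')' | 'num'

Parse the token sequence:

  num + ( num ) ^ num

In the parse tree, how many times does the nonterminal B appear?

[S [A [A [B num]] + [B ( [S [A [B num]]] )]] ^ [S [A [B num]]]]

4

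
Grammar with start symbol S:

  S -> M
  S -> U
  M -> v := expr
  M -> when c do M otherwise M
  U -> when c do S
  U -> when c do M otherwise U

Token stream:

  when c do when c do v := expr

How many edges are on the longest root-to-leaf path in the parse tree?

6

[S [U when c do [S [U when c do [S [M v := expr]]]]]]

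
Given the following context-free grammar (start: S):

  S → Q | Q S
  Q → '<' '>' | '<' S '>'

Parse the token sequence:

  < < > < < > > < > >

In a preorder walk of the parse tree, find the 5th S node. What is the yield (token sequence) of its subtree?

< >

[S [Q < [S [Q < >] [S [Q < [S [Q < >]] >] [S [Q < >]]]] >]]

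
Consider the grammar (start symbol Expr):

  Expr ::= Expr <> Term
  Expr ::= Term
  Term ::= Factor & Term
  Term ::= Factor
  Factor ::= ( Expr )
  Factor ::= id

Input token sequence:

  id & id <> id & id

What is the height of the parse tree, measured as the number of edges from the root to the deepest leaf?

[Expr [Expr [Term [Factor id] & [Term [Factor id]]]] <> [Term [Factor id] & [Term [Factor id]]]]

5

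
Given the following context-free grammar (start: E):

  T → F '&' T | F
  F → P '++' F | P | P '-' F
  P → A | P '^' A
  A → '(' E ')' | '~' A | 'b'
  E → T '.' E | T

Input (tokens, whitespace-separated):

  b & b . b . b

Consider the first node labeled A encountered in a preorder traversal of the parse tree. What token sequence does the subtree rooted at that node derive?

[E [T [F [P [A b]]] & [T [F [P [A b]]]]] . [E [T [F [P [A b]]]] . [E [T [F [P [A b]]]]]]]

b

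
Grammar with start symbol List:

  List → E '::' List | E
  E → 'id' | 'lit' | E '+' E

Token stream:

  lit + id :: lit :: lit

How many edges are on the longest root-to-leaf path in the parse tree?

[List [E [E lit] + [E id]] :: [List [E lit] :: [List [E lit]]]]

4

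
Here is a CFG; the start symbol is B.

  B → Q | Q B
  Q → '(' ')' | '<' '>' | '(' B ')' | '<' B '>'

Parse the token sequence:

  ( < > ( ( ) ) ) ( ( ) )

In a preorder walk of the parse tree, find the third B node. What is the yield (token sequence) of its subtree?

( ( ) )

[B [Q ( [B [Q < >] [B [Q ( [B [Q ( )]] )]]] )] [B [Q ( [B [Q ( )]] )]]]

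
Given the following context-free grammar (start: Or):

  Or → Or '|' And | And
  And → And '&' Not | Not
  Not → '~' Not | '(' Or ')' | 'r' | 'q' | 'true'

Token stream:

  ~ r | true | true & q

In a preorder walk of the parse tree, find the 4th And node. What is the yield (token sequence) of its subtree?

true

[Or [Or [Or [And [Not ~ [Not r]]]] | [And [Not true]]] | [And [And [Not true]] & [Not q]]]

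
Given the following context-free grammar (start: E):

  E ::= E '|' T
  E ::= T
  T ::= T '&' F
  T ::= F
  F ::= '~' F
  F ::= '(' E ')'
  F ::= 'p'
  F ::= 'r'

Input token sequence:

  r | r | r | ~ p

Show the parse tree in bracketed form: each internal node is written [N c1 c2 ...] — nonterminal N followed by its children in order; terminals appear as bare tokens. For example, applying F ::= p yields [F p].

E
E | T
E | T | T
E | T | T | T
T | T | T | T
F | T | T | T
r | T | T | T
r | F | T | T
r | r | T | T
r | r | F | T
r | r | r | T
r | r | r | F
r | r | r | ~ F
r | r | r | ~ p

[E [E [E [E [T [F r]]] | [T [F r]]] | [T [F r]]] | [T [F ~ [F p]]]]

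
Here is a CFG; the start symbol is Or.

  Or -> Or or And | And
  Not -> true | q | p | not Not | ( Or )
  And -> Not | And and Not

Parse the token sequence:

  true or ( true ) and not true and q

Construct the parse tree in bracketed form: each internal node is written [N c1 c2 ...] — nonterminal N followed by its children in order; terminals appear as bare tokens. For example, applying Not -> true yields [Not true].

Or
Or or And
And or And
Not or And
true or And
true or And and Not
true or And and Not and Not
true or Not and Not and Not
true or ( Or ) and Not and Not
true or ( And ) and Not and Not
true or ( Not ) and Not and Not
true or ( true ) and Not and Not
true or ( true ) and not Not and Not
true or ( true ) and not true and Not
true or ( true ) and not true and q

[Or [Or [And [Not true]]] or [And [And [And [Not ( [Or [And [Not true]]] )]] and [Not not [Not true]]] and [Not q]]]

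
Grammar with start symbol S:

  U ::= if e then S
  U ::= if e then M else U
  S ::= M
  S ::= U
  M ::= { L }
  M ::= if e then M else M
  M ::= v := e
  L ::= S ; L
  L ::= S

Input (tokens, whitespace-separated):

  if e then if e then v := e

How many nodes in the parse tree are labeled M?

[S [U if e then [S [U if e then [S [M v := e]]]]]]

1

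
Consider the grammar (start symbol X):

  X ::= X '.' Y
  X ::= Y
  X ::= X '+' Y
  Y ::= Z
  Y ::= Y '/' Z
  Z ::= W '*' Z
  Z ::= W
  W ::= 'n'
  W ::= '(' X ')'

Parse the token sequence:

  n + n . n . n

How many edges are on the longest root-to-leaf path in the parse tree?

[X [X [X [X [Y [Z [W n]]]] + [Y [Z [W n]]]] . [Y [Z [W n]]]] . [Y [Z [W n]]]]

7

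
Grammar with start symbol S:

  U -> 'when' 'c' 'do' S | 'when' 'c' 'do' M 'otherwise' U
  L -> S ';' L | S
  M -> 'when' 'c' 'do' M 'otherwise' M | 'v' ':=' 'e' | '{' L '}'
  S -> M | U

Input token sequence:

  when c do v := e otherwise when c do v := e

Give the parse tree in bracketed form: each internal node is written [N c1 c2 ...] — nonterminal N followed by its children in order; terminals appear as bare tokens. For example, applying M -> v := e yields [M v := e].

[S [U when c do [M v := e] otherwise [U when c do [S [M v := e]]]]]

S
U
when c do M otherwise U
when c do v := e otherwise U
when c do v := e otherwise when c do S
when c do v := e otherwise when c do M
when c do v := e otherwise when c do v := e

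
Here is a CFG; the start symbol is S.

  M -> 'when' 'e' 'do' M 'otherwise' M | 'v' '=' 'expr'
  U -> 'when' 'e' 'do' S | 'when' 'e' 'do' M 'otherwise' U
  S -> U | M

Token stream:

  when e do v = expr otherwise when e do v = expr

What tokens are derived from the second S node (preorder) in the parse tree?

v = expr

[S [U when e do [M v = expr] otherwise [U when e do [S [M v = expr]]]]]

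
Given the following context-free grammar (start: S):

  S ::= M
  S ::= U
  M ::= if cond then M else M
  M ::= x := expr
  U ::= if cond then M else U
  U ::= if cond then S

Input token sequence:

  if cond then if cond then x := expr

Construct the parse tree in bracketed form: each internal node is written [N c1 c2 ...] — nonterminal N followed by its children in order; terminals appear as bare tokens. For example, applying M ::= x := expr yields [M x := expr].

S
U
if cond then S
if cond then U
if cond then if cond then S
if cond then if cond then M
if cond then if cond then x := expr

[S [U if cond then [S [U if cond then [S [M x := expr]]]]]]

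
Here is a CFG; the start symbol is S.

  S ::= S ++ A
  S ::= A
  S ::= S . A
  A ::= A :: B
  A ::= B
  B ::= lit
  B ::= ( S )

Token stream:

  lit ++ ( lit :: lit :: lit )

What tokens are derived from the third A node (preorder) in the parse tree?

[S [S [A [B lit]]] ++ [A [B ( [S [A [A [A [B lit]] :: [B lit]] :: [B lit]]] )]]]

lit :: lit :: lit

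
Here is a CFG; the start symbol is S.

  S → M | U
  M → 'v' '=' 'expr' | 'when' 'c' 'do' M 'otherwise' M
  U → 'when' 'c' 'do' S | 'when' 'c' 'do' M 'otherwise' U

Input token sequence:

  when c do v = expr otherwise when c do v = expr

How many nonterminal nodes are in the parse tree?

[S [U when c do [M v = expr] otherwise [U when c do [S [M v = expr]]]]]

6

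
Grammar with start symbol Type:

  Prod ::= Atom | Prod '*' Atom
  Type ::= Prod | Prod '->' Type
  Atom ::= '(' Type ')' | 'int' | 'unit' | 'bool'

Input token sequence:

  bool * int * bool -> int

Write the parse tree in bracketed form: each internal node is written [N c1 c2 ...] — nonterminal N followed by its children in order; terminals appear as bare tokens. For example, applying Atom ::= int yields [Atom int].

Type
Prod -> Type
Prod * Atom -> Type
Prod * Atom * Atom -> Type
Atom * Atom * Atom -> Type
bool * Atom * Atom -> Type
bool * int * Atom -> Type
bool * int * bool -> Type
bool * int * bool -> Prod
bool * int * bool -> Atom
bool * int * bool -> int

[Type [Prod [Prod [Prod [Atom bool]] * [Atom int]] * [Atom bool]] -> [Type [Prod [Atom int]]]]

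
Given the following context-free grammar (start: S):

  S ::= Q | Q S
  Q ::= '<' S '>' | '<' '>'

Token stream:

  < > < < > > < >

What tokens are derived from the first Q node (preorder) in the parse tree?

< >

[S [Q < >] [S [Q < [S [Q < >]] >] [S [Q < >]]]]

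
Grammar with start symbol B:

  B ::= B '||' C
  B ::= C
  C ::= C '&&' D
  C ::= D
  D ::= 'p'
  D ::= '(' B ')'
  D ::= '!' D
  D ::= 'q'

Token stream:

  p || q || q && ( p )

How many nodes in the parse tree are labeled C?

5

[B [B [B [C [D p]]] || [C [D q]]] || [C [C [D q]] && [D ( [B [C [D p]]] )]]]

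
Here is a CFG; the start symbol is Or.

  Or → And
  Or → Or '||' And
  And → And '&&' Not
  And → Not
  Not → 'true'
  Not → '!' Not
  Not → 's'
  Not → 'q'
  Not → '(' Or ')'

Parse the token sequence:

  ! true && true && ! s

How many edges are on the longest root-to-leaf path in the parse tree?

6

[Or [And [And [And [Not ! [Not true]]] && [Not true]] && [Not ! [Not s]]]]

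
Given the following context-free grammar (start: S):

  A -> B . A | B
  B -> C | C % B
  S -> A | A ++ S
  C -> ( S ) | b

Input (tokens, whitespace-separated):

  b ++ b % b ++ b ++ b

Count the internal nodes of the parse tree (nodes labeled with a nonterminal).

[S [A [B [C b]]] ++ [S [A [B [C b] % [B [C b]]]] ++ [S [A [B [C b]]] ++ [S [A [B [C b]]]]]]]

18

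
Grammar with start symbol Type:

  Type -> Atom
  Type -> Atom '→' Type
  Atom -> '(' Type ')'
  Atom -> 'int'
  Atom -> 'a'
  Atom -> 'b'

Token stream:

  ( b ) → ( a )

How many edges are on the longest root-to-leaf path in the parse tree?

[Type [Atom ( [Type [Atom b]] )] → [Type [Atom ( [Type [Atom a]] )]]]

5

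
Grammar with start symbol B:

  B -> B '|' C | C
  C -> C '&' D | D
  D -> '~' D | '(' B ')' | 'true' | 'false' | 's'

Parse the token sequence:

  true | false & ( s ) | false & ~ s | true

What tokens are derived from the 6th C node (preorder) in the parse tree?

false

[B [B [B [B [C [D true]]] | [C [C [D false]] & [D ( [B [C [D s]]] )]]] | [C [C [D false]] & [D ~ [D s]]]] | [C [D true]]]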